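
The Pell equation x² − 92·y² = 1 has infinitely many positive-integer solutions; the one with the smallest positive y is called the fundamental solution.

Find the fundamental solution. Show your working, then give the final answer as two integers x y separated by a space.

√92 = [9; 1,1,2,4,2,1,1,18, …], period ℓ=8 (even) → k=7
a_0=9:  p_0=9·1+0=9,  q_0=9·0+1=1
a_1=1:  p_1=1·9+1=10,  q_1=1·1+0=1
…
a_4=4:  p_4=4·48+19=211,  q_4=4·5+2=22
a_5=2:  p_5=2·211+48=470,  q_5=2·22+5=49
a_6=1:  p_6=1·470+211=681,  q_6=1·49+22=71
a_7=1:  p_7=1·681+470=1151,  q_7=1·71+49=120
(x₁, y₁) = (1151, 120);  1151² − 92·120² = 1 ✓

1151 120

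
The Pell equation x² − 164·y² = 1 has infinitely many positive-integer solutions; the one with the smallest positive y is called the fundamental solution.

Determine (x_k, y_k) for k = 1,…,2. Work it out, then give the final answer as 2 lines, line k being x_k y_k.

2049 160
8396801 655680

d=164: √d = [12; 1,4,6,4,1,24] (ℓ=6, even), read p_5/q_5
a_0=12:  p_0=12·1+0=12,  q_0=12·0+1=1
…
a_4=4:  p_4=4·397+64=1652,  q_4=4·31+5=129
a_5=1:  p_5=1·1652+397=2049,  q_5=1·129+31=160
→ (2049, 160).  Check: 2049²=4198401, 164·160²=4198400, difference 1.
k=2:  x_2 = 2049·2049+164·160·160 = 8396801,  y_2 = 2049·160+160·2049 = 655680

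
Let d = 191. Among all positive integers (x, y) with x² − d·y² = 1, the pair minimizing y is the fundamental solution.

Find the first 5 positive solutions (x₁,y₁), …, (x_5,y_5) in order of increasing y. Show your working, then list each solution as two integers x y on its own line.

d=191: √d = [13; 1,4,1,1,3,…,4,1,26] (ℓ=16, even), read p_15/q_15
i=0: a=13 ⇒ p=13, q=1
i=1: a=1 ⇒ p=14, q=1
i=2: a=4 ⇒ p=69, q=5
…
i=4: a=1 ⇒ p=152, q=11
i=5: a=3 ⇒ p=539, q=39
…
i=7: a=2 ⇒ p=2999, q=217
i=8: a=13 ⇒ p=40217, q=2910
i=9: a=2 ⇒ p=83433, q=6037
i=10: a=2 ⇒ p=207083, q=14984
i=11: a=3 ⇒ p=704682, q=50989
…
i=13: a=1 ⇒ p=1616447, q=116962
i=14: a=4 ⇒ p=7377553, q=533821
i=15: a=1 ⇒ p=8994000, q=650783
fundamental: x₁=8994000, y₁=650783  (since 80892036000000 − 191·423518513089 = 1)
(8994000+650783√191)^2 = 161784071999999 + 11706284604000√191
(8994000+650783√191)^3 = 2910171887135973018000 + 210572647456751349217√191
(8994000+650783√191)^4 = 52348171905801720863712000001 + 3787780782452031563430792000√191
(8994000+650783√191)^5 = 941638916241558444724564320044970000 + 68134600714746933190345629744650783√191

8994000 650783
161784071999999 11706284604000
2910171887135973018000 210572647456751349217
52348171905801720863712000001 3787780782452031563430792000
941638916241558444724564320044970000 68134600714746933190345629744650783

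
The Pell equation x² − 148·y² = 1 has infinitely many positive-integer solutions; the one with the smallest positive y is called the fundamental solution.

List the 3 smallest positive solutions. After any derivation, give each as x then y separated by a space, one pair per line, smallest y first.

73 6
10657 876
1555849 127890

d=148: √d = [12; 6,24] (ℓ=2, even), read p_1/q_1
k=0  a_k=12  p_k/q_k = 12/1
k=1  a_k=6  p_k/q_k = 73/6
→ (73, 6).  Check: 73²=5329, 148·6²=5328, difference 1.
(73+6√148)^2 = 10657 + 876√148
(73+6√148)^3 = 1555849 + 127890√148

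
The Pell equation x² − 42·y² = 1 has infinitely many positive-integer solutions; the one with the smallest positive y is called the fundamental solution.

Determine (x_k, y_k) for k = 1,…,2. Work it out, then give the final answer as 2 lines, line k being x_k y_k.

13 2
337 52

√42 → a₀=6, period (2,12); ℓ=2 even so k=1
i=0: a=6 ⇒ p=6, q=1
i=1: a=2 ⇒ p=13, q=2
(x₁, y₁) = (13, 2);  13² − 42·2² = 1 ✓
n=2: (13,2)∘(13,2) = (13·13+42·2·2, 13·2+2·13) = (337,52)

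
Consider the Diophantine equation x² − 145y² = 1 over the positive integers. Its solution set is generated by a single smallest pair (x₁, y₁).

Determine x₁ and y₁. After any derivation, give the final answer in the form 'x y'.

289 24

[12; 24] for √145; ℓ=1 ⇒ convergent index 1
step 0: (12, 1)  from 12·(1,0) + (0,1)
step 1: (289, 24)  from 24·(12,1) + (1,0)
(x₁, y₁) = (289, 24);  289² − 145·24² = 1 ✓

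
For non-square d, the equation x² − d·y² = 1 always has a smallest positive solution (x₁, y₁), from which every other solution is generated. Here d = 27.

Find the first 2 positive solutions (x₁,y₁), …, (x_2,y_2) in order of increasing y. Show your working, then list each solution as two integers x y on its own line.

26 5
1351 260

√27 = [5; 5,10, …], period ℓ=2 (even) → k=1
i=0: a=5 ⇒ p=5, q=1
i=1: a=5 ⇒ p=26, q=5
(x₁, y₁) = (26, 5);  26² − 27·5² = 1 ✓
(26+5√27)^2 = 1351 + 260√27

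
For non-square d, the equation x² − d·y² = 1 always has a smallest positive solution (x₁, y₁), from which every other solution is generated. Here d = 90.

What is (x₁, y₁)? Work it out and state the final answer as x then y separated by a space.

19 2

√90 → a₀=9, period (2,18); ℓ=2 even so k=1
a_0=9:  p_0=9·1+0=9,  q_0=9·0+1=1
a_1=2:  p_1=2·9+1=19,  q_1=2·1+0=2
fundamental: x₁=19, y₁=2  (since 361 − 90·4 = 1)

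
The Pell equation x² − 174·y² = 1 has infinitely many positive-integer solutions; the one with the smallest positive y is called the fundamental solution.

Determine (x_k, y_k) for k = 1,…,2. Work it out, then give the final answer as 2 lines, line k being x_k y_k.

√174 = [13; 5,4,5,26, …], period ℓ=4 (even) → k=3
k=0  a_k=13  p_k/q_k = 13/1
k=1  a_k=5  p_k/q_k = 66/5
k=2  a_k=4  p_k/q_k = 277/21
k=3  a_k=5  p_k/q_k = 1451/110
fundamental: x₁=1451, y₁=110  (since 2105401 − 174·12100 = 1)
(x_2, y_2) = (1451·1451 + 174·110·110, 1451·110 + 110·1451) = (4210801, 319220)

1451 110
4210801 319220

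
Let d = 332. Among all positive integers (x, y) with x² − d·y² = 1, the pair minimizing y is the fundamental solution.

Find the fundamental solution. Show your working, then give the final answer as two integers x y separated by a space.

[18; 4,1,1,8,1,1,4,36] for √332; ℓ=8 ⇒ convergent index 7
a_0=18:  p_0=18·1+0=18,  q_0=18·0+1=1
a_1=4:  p_1=4·18+1=73,  q_1=4·1+0=4
a_2=1:  p_2=1·73+18=91,  q_2=1·4+1=5
a_3=1:  p_3=1·91+73=164,  q_3=1·5+4=9
…
a_6=1:  p_6=1·1567+1403=2970,  q_6=1·86+77=163
a_7=4:  p_7=4·2970+1567=13447,  q_7=4·163+86=738
→ (13447, 738).  Check: 13447²=180821809, 332·738²=180821808, difference 1.

13447 738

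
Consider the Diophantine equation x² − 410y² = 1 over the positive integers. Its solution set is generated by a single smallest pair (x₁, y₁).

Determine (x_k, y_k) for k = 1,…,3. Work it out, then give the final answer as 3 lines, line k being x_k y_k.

81 4
13121 648
2125521 104972

[20; 4,40] for √410; ℓ=2 ⇒ convergent index 1
a_0=20:  p_0=20·1+0=20,  q_0=20·0+1=1
a_1=4:  p_1=4·20+1=81,  q_1=4·1+0=4
(x₁, y₁) = (81, 4);  81² − 410·4² = 1 ✓
n=2: (81,4)∘(81,4) = (81·81+410·4·4, 81·4+4·81) = (13121,648)
n=3: (13121,648)∘(81,4) = (81·13121+410·4·648, 81·648+4·13121) = (2125521,104972)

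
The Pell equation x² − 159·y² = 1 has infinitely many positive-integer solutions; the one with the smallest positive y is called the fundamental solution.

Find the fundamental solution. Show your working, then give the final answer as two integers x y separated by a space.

1324 105

√159 = [12; 1,1,1,1,3,1,1,1,1,24, …], period ℓ=10 (even) → k=9
k=0  a_k=12  p_k/q_k = 12/1
k=1  a_k=1  p_k/q_k = 13/1
k=2  a_k=1  p_k/q_k = 25/2
…
k=5  a_k=3  p_k/q_k = 227/18
k=6  a_k=1  p_k/q_k = 290/23
k=7  a_k=1  p_k/q_k = 517/41
k=8  a_k=1  p_k/q_k = 807/64
k=9  a_k=1  p_k/q_k = 1324/105
→ (1324, 105).  Check: 1324²=1752976, 159·105²=1752975, difference 1.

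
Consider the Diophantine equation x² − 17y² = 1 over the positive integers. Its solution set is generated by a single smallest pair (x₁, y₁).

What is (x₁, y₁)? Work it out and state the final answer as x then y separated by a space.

[4; 8] for √17; ℓ=1 ⇒ convergent index 1
k=0  a_k=4  p_k/q_k = 4/1
k=1  a_k=8  p_k/q_k = 33/8
(x₁, y₁) = (33, 8);  33² − 17·8² = 1 ✓

33 8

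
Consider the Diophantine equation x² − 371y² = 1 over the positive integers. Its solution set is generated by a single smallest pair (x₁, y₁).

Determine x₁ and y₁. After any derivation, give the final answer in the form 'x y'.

[19; 3,1,4,1,3,38] for √371; ℓ=6 ⇒ convergent index 5
k=0  a_k=19  p_k/q_k = 19/1
k=1  a_k=3  p_k/q_k = 58/3
k=2  a_k=1  p_k/q_k = 77/4
…
k=4  a_k=1  p_k/q_k = 443/23
k=5  a_k=3  p_k/q_k = 1695/88
fundamental: x₁=1695, y₁=88  (since 2873025 − 371·7744 = 1)

1695 88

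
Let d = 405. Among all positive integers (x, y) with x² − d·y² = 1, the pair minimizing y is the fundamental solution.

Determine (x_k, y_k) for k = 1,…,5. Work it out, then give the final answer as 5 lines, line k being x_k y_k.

√405 → a₀=20, period (8,40); ℓ=2 even so k=1
k=0  a_k=20  p_k/q_k = 20/1
k=1  a_k=8  p_k/q_k = 161/8
→ (161, 8).  Check: 161²=25921, 405·8²=25920, difference 1.
k=2:  x_2 = 161·161+405·8·8 = 51841,  y_2 = 161·8+8·161 = 2576
k=3:  x_3 = 161·51841+405·8·2576 = 16692641,  y_3 = 161·2576+8·51841 = 829464
k=4:  x_4 = 161·16692641+405·8·829464 = 5374978561,  y_4 = 161·829464+8·16692641 = 267084832
k=5:  x_5 = 161·5374978561+405·8·267084832 = 1730726404001,  y_5 = 161·267084832+8·5374978561 = 86000486440

161 8
51841 2576
16692641 829464
5374978561 267084832
1730726404001 86000486440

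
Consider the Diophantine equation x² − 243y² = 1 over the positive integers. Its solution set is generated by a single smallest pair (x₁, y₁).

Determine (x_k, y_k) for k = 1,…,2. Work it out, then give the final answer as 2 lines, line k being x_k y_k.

70226 4505
9863382151 632736260

[15; 1,1,2,3,15,3,2,1,1,30] for √243; ℓ=10 ⇒ convergent index 9
a_0=15:  p_0=15·1+0=15,  q_0=15·0+1=1
a_1=1:  p_1=1·15+1=16,  q_1=1·1+0=1
…
a_3=2:  p_3=2·31+16=78,  q_3=2·2+1=5
a_4=3:  p_4=3·78+31=265,  q_4=3·5+2=17
a_5=15:  p_5=15·265+78=4053,  q_5=15·17+5=260
…
a_7=2:  p_7=2·12424+4053=28901,  q_7=2·797+260=1854
a_8=1:  p_8=1·28901+12424=41325,  q_8=1·1854+797=2651
a_9=1:  p_9=1·41325+28901=70226,  q_9=1·2651+1854=4505
fundamental: x₁=70226, y₁=4505  (since 4931691076 − 243·20295025 = 1)
(x_2, y_2) = (70226·70226 + 243·4505·4505, 70226·4505 + 4505·70226) = (9863382151, 632736260)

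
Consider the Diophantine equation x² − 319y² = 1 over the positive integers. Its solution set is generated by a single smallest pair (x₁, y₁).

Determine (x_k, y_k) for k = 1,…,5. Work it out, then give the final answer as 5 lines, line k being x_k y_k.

12901780 722361
332911854336799 18639485405160
8590311008090840302660 480965080021169647239
221660605515932150288251132801 12410611300231033623224965680
5719632734066677605580897309458268900 320237953322189008993822774252173561

√319 = [17; 1,6,5,1,4,…,6,1,34, …], period ℓ=14 (even) → k=13
a_0=17:  p_0=17·1+0=17,  q_0=17·0+1=1
…
a_3=5:  p_3=5·125+18=643,  q_3=5·7+1=36
…
a_5=4:  p_5=4·768+643=3715,  q_5=4·43+36=208
a_6=3:  p_6=3·3715+768=11913,  q_6=3·208+43=667
…
a_8=3:  p_8=3·15628+11913=58797,  q_8=3·875+667=3292
…
a_12=6:  p_12=6·1798881+309613=11102899,  q_12=6·100718+17335=621643
a_13=1:  p_13=1·11102899+1798881=12901780,  q_13=1·621643+100718=722361
→ (12901780, 722361).  Check: 12901780²=166455927168400, 319·722361²=166455927168399, difference 1.
(x_2, y_2) = (12901780·12901780 + 319·722361·722361, 12901780·722361 + 722361·12901780) = (332911854336799, 18639485405160)
(x_3, y_3) = (12901780·332911854336799 + 319·722361·18639485405160, 12901780·18639485405160 + 722361·332911854336799) = (8590311008090840302660, 480965080021169647239)
(x_4, y_4) = (12901780·8590311008090840302660 + 319·722361·480965080021169647239, 12901780·480965080021169647239 + 722361·8590311008090840302660) = (221660605515932150288251132801, 12410611300231033623224965680)
(x_5, y_5) = (12901780·221660605515932150288251132801 + 319·722361·12410611300231033623224965680, 12901780·12410611300231033623224965680 + 722361·221660605515932150288251132801) = (5719632734066677605580897309458268900, 320237953322189008993822774252173561)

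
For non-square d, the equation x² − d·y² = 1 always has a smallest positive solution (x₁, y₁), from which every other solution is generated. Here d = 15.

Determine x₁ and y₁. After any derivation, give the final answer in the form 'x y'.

4 1

√15 = [3; 1,6, …], period ℓ=2 (even) → k=1
a_0=3:  p_0=3·1+0=3,  q_0=3·0+1=1
a_1=1:  p_1=1·3+1=4,  q_1=1·1+0=1
fundamental: x₁=4, y₁=1  (since 16 − 15·1 = 1)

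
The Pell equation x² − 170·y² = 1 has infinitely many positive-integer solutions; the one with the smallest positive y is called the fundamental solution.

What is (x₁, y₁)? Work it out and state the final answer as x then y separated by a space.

√170 = [13; 26, …], period ℓ=1 (odd) → k=1
a_0=13:  p_0=13·1+0=13,  q_0=13·0+1=1
a_1=26:  p_1=26·13+1=339,  q_1=26·1+0=26
(x₁, y₁) = (339, 26);  339² − 170·26² = 1 ✓

339 26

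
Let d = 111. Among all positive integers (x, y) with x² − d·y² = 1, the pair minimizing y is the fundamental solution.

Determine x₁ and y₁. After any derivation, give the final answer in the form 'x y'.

295 28

√111 → a₀=10, period (1,1,6,1,1,20); ℓ=6 even so k=5
a_0=10:  p_0=10·1+0=10,  q_0=10·0+1=1
…
a_3=6:  p_3=6·21+11=137,  q_3=6·2+1=13
a_4=1:  p_4=1·137+21=158,  q_4=1·13+2=15
a_5=1:  p_5=1·158+137=295,  q_5=1·15+13=28
→ (295, 28).  Check: 295²=87025, 111·28²=87024, difference 1.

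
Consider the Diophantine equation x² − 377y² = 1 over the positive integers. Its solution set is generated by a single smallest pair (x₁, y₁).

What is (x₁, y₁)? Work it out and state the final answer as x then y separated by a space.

d=377: √d = [19; 2,2,2,38] (ℓ=4, even), read p_3/q_3
a_0=19:  p_0=19·1+0=19,  q_0=19·0+1=1
a_1=2:  p_1=2·19+1=39,  q_1=2·1+0=2
a_2=2:  p_2=2·39+19=97,  q_2=2·2+1=5
a_3=2:  p_3=2·97+39=233,  q_3=2·5+2=12
fundamental: x₁=233, y₁=12  (since 54289 − 377·144 = 1)

233 12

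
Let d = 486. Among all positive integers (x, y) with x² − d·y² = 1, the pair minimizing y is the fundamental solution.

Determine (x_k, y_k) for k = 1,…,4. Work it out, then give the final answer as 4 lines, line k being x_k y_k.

485 22
470449 21340
456335045 20699778
442644523201 20078763320

[22; 22,44] for √486; ℓ=2 ⇒ convergent index 1
a_0=22:  p_0=22·1+0=22,  q_0=22·0+1=1
a_1=22:  p_1=22·22+1=485,  q_1=22·1+0=22
(x₁, y₁) = (485, 22);  485² − 486·22² = 1 ✓
(485+22√486)^2 = 470449 + 21340√486
(485+22√486)^3 = 456335045 + 20699778√486
(485+22√486)^4 = 442644523201 + 20078763320√486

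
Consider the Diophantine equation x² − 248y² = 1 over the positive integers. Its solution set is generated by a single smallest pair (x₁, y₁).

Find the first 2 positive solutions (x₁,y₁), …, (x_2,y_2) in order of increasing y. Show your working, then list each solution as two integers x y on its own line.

√248 = [15; 1,2,1,30, …], period ℓ=4 (even) → k=3
k=0  a_k=15  p_k/q_k = 15/1
k=1  a_k=1  p_k/q_k = 16/1
k=2  a_k=2  p_k/q_k = 47/3
k=3  a_k=1  p_k/q_k = 63/4
fundamental: x₁=63, y₁=4  (since 3969 − 248·16 = 1)
(63+4√248)^2 = 7937 + 504√248

63 4
7937 504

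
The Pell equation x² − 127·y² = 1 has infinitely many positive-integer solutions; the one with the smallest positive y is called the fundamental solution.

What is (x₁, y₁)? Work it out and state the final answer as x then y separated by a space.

√127 → a₀=11, period (3,1,2,2,7,11,7,2,2,1,3,22); ℓ=12 even so k=11
i=0: a=11 ⇒ p=11, q=1
i=1: a=3 ⇒ p=34, q=3
i=2: a=1 ⇒ p=45, q=4
…
i=6: a=11 ⇒ p=24218, q=2149
…
i=10: a=1 ⇒ p=1274561, q=113099
i=11: a=3 ⇒ p=4730624, q=419775
fundamental: x₁=4730624, y₁=419775  (since 22378803429376 − 127·176211050625 = 1)

4730624 419775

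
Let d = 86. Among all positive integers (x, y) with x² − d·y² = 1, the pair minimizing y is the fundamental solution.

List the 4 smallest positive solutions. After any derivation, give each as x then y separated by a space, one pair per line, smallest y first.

√86 → a₀=9, period (3,1,1,1,8,1,1,1,3,18); ℓ=10 even so k=9
step 0: (9, 1)  from 9·(1,0) + (0,1)
…
step 3: (65, 7)  from 1·(37,4) + (28,3)
…
step 6: (983, 106)  from 1·(881,95) + (102,11)
step 7: (1864, 201)  from 1·(983,106) + (881,95)
step 8: (2847, 307)  from 1·(1864,201) + (983,106)
step 9: (10405, 1122)  from 3·(2847,307) + (1864,201)
fundamental: x₁=10405, y₁=1122  (since 108264025 − 86·1258884 = 1)
(x_2, y_2) = (10405·10405 + 86·1122·1122, 10405·1122 + 1122·10405) = (216528049, 23348820)
(x_3, y_3) = (10405·216528049 + 86·1122·23348820, 10405·23348820 + 1122·216528049) = (4505948689285, 485888943078)
(x_4, y_4) = (10405·4505948689285 + 86·1122·485888943078, 10405·485888943078 + 1122·4505948689285) = (93768792007492801, 10111348882104360)

10405 1122
216528049 23348820
4505948689285 485888943078
93768792007492801 10111348882104360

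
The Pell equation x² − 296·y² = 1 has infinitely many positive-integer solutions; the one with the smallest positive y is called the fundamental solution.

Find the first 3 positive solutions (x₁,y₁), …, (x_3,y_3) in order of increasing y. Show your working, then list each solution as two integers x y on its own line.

3699 215
27365201 1590570
202447753299 11767036645

√296 → a₀=17, period (4,1,7,1,4,34); ℓ=6 even so k=5
i=0: a=17 ⇒ p=17, q=1
…
i=2: a=1 ⇒ p=86, q=5
i=3: a=7 ⇒ p=671, q=39
i=4: a=1 ⇒ p=757, q=44
i=5: a=4 ⇒ p=3699, q=215
fundamental: x₁=3699, y₁=215  (since 13682601 − 296·46225 = 1)
(x_2, y_2) = (3699·3699 + 296·215·215, 3699·215 + 215·3699) = (27365201, 1590570)
(x_3, y_3) = (3699·27365201 + 296·215·1590570, 3699·1590570 + 215·27365201) = (202447753299, 11767036645)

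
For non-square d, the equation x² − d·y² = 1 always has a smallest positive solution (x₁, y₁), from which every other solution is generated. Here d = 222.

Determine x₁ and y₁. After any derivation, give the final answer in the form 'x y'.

d=222: √d = [14; 1,8,1,28] (ℓ=4, even), read p_3/q_3
step 0: (14, 1)  from 14·(1,0) + (0,1)
…
step 2: (134, 9)  from 8·(15,1) + (14,1)
step 3: (149, 10)  from 1·(134,9) + (15,1)
fundamental: x₁=149, y₁=10  (since 22201 − 222·100 = 1)

149 10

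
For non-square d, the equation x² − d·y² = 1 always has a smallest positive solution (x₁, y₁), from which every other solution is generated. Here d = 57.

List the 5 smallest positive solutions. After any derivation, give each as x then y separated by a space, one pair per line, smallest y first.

151 20
45601 6040
13771351 1824060
4158902401 550860080
1255974753751 166357920100

√57 → a₀=7, period (1,1,4,1,1,14); ℓ=6 even so k=5
k=0  a_k=7  p_k/q_k = 7/1
k=1  a_k=1  p_k/q_k = 8/1
k=2  a_k=1  p_k/q_k = 15/2
k=3  a_k=4  p_k/q_k = 68/9
k=4  a_k=1  p_k/q_k = 83/11
k=5  a_k=1  p_k/q_k = 151/20
fundamental: x₁=151, y₁=20  (since 22801 − 57·400 = 1)
(151+20√57)^2 = 45601 + 6040√57
(151+20√57)^3 = 13771351 + 1824060√57
(151+20√57)^4 = 4158902401 + 550860080√57
(151+20√57)^5 = 1255974753751 + 166357920100√57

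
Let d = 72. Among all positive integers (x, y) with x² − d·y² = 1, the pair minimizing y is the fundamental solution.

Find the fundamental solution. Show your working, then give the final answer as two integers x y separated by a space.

17 2

√72 → a₀=8, period (2,16); ℓ=2 even so k=1
step 0: (8, 1)  from 8·(1,0) + (0,1)
step 1: (17, 2)  from 2·(8,1) + (1,0)
fundamental: x₁=17, y₁=2  (since 289 − 72·4 = 1)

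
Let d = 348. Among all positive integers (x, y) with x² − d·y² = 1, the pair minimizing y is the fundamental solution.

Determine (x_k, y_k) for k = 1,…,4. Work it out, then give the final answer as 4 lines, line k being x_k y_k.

1567 84
4910977 263256
15391000351 825044220
48235390189057 2585688322224

[18; 1,1,1,8,1,1,1,36] for √348; ℓ=8 ⇒ convergent index 7
a_0=18:  p_0=18·1+0=18,  q_0=18·0+1=1
a_1=1:  p_1=1·18+1=19,  q_1=1·1+0=1
a_2=1:  p_2=1·19+18=37,  q_2=1·1+1=2
a_3=1:  p_3=1·37+19=56,  q_3=1·2+1=3
a_4=8:  p_4=8·56+37=485,  q_4=8·3+2=26
a_5=1:  p_5=1·485+56=541,  q_5=1·26+3=29
a_6=1:  p_6=1·541+485=1026,  q_6=1·29+26=55
a_7=1:  p_7=1·1026+541=1567,  q_7=1·55+29=84
fundamental: x₁=1567, y₁=84  (since 2455489 − 348·7056 = 1)
n=2: (1567,84)∘(1567,84) = (1567·1567+348·84·84, 1567·84+84·1567) = (4910977,263256)
n=3: (4910977,263256)∘(1567,84) = (1567·4910977+348·84·263256, 1567·263256+84·4910977) = (15391000351,825044220)
n=4: (15391000351,825044220)∘(1567,84) = (1567·15391000351+348·84·825044220, 1567·825044220+84·15391000351) = (48235390189057,2585688322224)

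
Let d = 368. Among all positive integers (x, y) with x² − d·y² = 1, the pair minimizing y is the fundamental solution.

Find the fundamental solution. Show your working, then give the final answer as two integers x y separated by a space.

√368 → a₀=19, period (5,2,5,38); ℓ=4 even so k=3
a_0=19:  p_0=19·1+0=19,  q_0=19·0+1=1
a_1=5:  p_1=5·19+1=96,  q_1=5·1+0=5
a_2=2:  p_2=2·96+19=211,  q_2=2·5+1=11
a_3=5:  p_3=5·211+96=1151,  q_3=5·11+5=60
(x₁, y₁) = (1151, 60);  1151² − 368·60² = 1 ✓

1151 60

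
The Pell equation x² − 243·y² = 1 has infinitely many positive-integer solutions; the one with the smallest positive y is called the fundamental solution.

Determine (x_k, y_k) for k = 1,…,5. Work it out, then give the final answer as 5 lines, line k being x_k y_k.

√243 → a₀=15, period (1,1,2,3,15,3,2,1,1,30); ℓ=10 even so k=9
a_0=15:  p_0=15·1+0=15,  q_0=15·0+1=1
a_1=1:  p_1=1·15+1=16,  q_1=1·1+0=1
a_2=1:  p_2=1·16+15=31,  q_2=1·1+1=2
…
a_4=3:  p_4=3·78+31=265,  q_4=3·5+2=17
…
a_8=1:  p_8=1·28901+12424=41325,  q_8=1·1854+797=2651
a_9=1:  p_9=1·41325+28901=70226,  q_9=1·2651+1854=4505
(x₁, y₁) = (70226, 4505);  70226² − 243·4505² = 1 ✓
(70226+4505√243)^2 = 9863382151 + 632736260√243
(70226+4505√243)^3 = 1385331749802026 + 88869073185015√243
(70226+4505√243)^4 = 194572614913330773601 + 12481839066348990520√243
(70226+4505√243)^5 = 27328112908421802064005626 + 1753099260457979343330025√243

70226 4505
9863382151 632736260
1385331749802026 88869073185015
194572614913330773601 12481839066348990520
27328112908421802064005626 1753099260457979343330025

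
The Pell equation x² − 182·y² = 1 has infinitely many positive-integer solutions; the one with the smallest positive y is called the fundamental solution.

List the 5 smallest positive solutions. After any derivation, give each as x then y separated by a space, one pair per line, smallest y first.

27 2
1457 108
78651 5830
4245697 314712
229188987 16988618

√182 = [13; 2,26, …], period ℓ=2 (even) → k=1
i=0: a=13 ⇒ p=13, q=1
i=1: a=2 ⇒ p=27, q=2
→ (27, 2).  Check: 27²=729, 182·2²=728, difference 1.
(27+2√182)^2 = 1457 + 108√182
(27+2√182)^3 = 78651 + 5830√182
(27+2√182)^4 = 4245697 + 314712√182
(27+2√182)^5 = 229188987 + 16988618√182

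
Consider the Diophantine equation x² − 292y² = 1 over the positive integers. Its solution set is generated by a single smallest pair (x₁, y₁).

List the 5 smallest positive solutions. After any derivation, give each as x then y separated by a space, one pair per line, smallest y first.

2281249 133500
10408194000001 609093483000
47487364308614281249 2778987798000400500
216661004683313632776000001 12679126270400622186966000
988515400545561595548925838281249 57848488250447518938990000667500

√292 = [17; 11,2,1,3,8,3,1,2,11,34, …], period ℓ=10 (even) → k=9
a_0=17:  p_0=17·1+0=17,  q_0=17·0+1=1
…
a_2=2:  p_2=2·188+17=393,  q_2=2·11+1=23
…
a_4=3:  p_4=3·581+393=2136,  q_4=3·34+23=125
a_5=8:  p_5=8·2136+581=17669,  q_5=8·125+34=1034
…
a_7=1:  p_7=1·55143+17669=72812,  q_7=1·3227+1034=4261
a_8=2:  p_8=2·72812+55143=200767,  q_8=2·4261+3227=11749
a_9=11:  p_9=11·200767+72812=2281249,  q_9=11·11749+4261=133500
fundamental: x₁=2281249, y₁=133500  (since 5204097000001 − 292·17822250000 = 1)
(x_2, y_2) = (2281249·2281249 + 292·133500·133500, 2281249·133500 + 133500·2281249) = (10408194000001, 609093483000)
(x_3, y_3) = (2281249·10408194000001 + 292·133500·609093483000, 2281249·609093483000 + 133500·10408194000001) = (47487364308614281249, 2778987798000400500)
(x_4, y_4) = (2281249·47487364308614281249 + 292·133500·2778987798000400500, 2281249·2778987798000400500 + 133500·47487364308614281249) = (216661004683313632776000001, 12679126270400622186966000)
(x_5, y_5) = (2281249·216661004683313632776000001 + 292·133500·12679126270400622186966000, 2281249·12679126270400622186966000 + 133500·216661004683313632776000001) = (988515400545561595548925838281249, 57848488250447518938990000667500)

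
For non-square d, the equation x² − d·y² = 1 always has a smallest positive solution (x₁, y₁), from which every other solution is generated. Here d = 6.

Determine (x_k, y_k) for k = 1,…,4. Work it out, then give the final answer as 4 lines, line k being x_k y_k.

5 2
49 20
485 198
4801 1960

d=6: √d = [2; 2,4] (ℓ=2, even), read p_1/q_1
i=0: a=2 ⇒ p=2, q=1
i=1: a=2 ⇒ p=5, q=2
fundamental: x₁=5, y₁=2  (since 25 − 6·4 = 1)
k=2:  x_2 = 5·5+6·2·2 = 49,  y_2 = 5·2+2·5 = 20
k=3:  x_3 = 5·49+6·2·20 = 485,  y_3 = 5·20+2·49 = 198
k=4:  x_4 = 5·485+6·2·198 = 4801,  y_4 = 5·198+2·485 = 1960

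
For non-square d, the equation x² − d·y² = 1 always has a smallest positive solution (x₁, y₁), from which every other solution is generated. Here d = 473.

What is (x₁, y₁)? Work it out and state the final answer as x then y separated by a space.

[21; 1,2,1,42] for √473; ℓ=4 ⇒ convergent index 3
step 0: (21, 1)  from 21·(1,0) + (0,1)
step 1: (22, 1)  from 1·(21,1) + (1,0)
step 2: (65, 3)  from 2·(22,1) + (21,1)
step 3: (87, 4)  from 1·(65,3) + (22,1)
fundamental: x₁=87, y₁=4  (since 7569 − 473·16 = 1)

87 4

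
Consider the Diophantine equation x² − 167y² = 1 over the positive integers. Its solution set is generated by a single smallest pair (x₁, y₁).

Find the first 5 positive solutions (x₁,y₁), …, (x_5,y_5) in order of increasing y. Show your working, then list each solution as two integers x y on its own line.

√167 = [12; 1,11,1,24, …], period ℓ=4 (even) → k=3
k=0  a_k=12  p_k/q_k = 12/1
k=1  a_k=1  p_k/q_k = 13/1
k=2  a_k=11  p_k/q_k = 155/12
k=3  a_k=1  p_k/q_k = 168/13
(x₁, y₁) = (168, 13);  168² − 167·13² = 1 ✓
k=2:  x_2 = 168·168+167·13·13 = 56447,  y_2 = 168·13+13·168 = 4368
k=3:  x_3 = 168·56447+167·13·4368 = 18966024,  y_3 = 168·4368+13·56447 = 1467635
k=4:  x_4 = 168·18966024+167·13·1467635 = 6372527617,  y_4 = 168·1467635+13·18966024 = 493120992
k=5:  x_5 = 168·6372527617+167·13·493120992 = 2141150313288,  y_5 = 168·493120992+13·6372527617 = 165687185677

168 13
56447 4368
18966024 1467635
6372527617 493120992
2141150313288 165687185677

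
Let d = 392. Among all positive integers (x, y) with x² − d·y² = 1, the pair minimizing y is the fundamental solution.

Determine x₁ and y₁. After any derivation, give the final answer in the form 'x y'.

√392 → a₀=19, period (1,3,1,38); ℓ=4 even so k=3
i=0: a=19 ⇒ p=19, q=1
i=1: a=1 ⇒ p=20, q=1
i=2: a=3 ⇒ p=79, q=4
i=3: a=1 ⇒ p=99, q=5
→ (99, 5).  Check: 99²=9801, 392·5²=9800, difference 1.

99 5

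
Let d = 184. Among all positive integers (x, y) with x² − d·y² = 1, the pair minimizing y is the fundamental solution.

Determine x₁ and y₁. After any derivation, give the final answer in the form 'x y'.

24335 1794

[13; 1,1,3,2,1,2,1,2,3,1,1,26] for √184; ℓ=12 ⇒ convergent index 11
a_0=13:  p_0=13·1+0=13,  q_0=13·0+1=1
…
a_4=2:  p_4=2·95+27=217,  q_4=2·7+2=16
…
a_8=2:  p_8=2·1153+841=3147,  q_8=2·85+62=232
…
a_10=1:  p_10=1·10594+3147=13741,  q_10=1·781+232=1013
a_11=1:  p_11=1·13741+10594=24335,  q_11=1·1013+781=1794
fundamental: x₁=24335, y₁=1794  (since 592192225 − 184·3218436 = 1)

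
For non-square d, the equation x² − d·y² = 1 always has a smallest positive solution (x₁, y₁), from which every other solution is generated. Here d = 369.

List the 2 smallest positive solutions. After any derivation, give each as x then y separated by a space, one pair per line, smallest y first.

[19; 4,1,3,2,7,4,7,2,3,1,4,38] for √369; ℓ=12 ⇒ convergent index 11
i=0: a=19 ⇒ p=19, q=1
i=1: a=4 ⇒ p=77, q=4
…
i=3: a=3 ⇒ p=365, q=19
i=4: a=2 ⇒ p=826, q=43
i=5: a=7 ⇒ p=6147, q=320
i=6: a=4 ⇒ p=25414, q=1323
i=7: a=7 ⇒ p=184045, q=9581
…
i=10: a=1 ⇒ p=1758061, q=91521
i=11: a=4 ⇒ p=8396801, q=437120
→ (8396801, 437120).  Check: 8396801²=70506267033601, 369·437120²=70506267033600, difference 1.
(8396801+437120√369)^2 = 141012534067201 + 7340819306240√369

8396801 437120
141012534067201 7340819306240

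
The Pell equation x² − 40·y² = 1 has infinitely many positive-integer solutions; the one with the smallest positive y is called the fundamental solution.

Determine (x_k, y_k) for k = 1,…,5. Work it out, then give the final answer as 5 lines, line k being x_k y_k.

19 3
721 114
27379 4329
1039681 164388
39480499 6242415

d=40: √d = [6; 3,12] (ℓ=2, even), read p_1/q_1
i=0: a=6 ⇒ p=6, q=1
i=1: a=3 ⇒ p=19, q=3
→ (19, 3).  Check: 19²=361, 40·3²=360, difference 1.
(19+3√40)^2 = 721 + 114√40
(19+3√40)^3 = 27379 + 4329√40
(19+3√40)^4 = 1039681 + 164388√40
(19+3√40)^5 = 39480499 + 6242415√40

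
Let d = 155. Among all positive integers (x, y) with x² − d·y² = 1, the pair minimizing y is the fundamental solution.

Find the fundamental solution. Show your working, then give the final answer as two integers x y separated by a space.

249 20

d=155: √d = [12; 2,4,2,24] (ℓ=4, even), read p_3/q_3
i=0: a=12 ⇒ p=12, q=1
i=1: a=2 ⇒ p=25, q=2
i=2: a=4 ⇒ p=112, q=9
i=3: a=2 ⇒ p=249, q=20
→ (249, 20).  Check: 249²=62001, 155·20²=62000, difference 1.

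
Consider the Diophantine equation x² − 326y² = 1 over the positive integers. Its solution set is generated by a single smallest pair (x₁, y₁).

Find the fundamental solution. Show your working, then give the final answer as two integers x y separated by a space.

325 18

√326 = [18; 18,36, …], period ℓ=2 (even) → k=1
a_0=18:  p_0=18·1+0=18,  q_0=18·0+1=1
a_1=18:  p_1=18·18+1=325,  q_1=18·1+0=18
fundamental: x₁=325, y₁=18  (since 105625 − 326·324 = 1)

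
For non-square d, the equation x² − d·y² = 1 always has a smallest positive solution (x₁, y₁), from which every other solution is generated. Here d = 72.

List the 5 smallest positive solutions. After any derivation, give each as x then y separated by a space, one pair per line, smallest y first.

17 2
577 68
19601 2310
665857 78472
22619537 2665738

√72 = [8; 2,16, …], period ℓ=2 (even) → k=1
step 0: (8, 1)  from 8·(1,0) + (0,1)
step 1: (17, 2)  from 2·(8,1) + (1,0)
→ (17, 2).  Check: 17²=289, 72·2²=288, difference 1.
k=2:  x_2 = 17·17+72·2·2 = 577,  y_2 = 17·2+2·17 = 68
k=3:  x_3 = 17·577+72·2·68 = 19601,  y_3 = 17·68+2·577 = 2310
k=4:  x_4 = 17·19601+72·2·2310 = 665857,  y_4 = 17·2310+2·19601 = 78472
k=5:  x_5 = 17·665857+72·2·78472 = 22619537,  y_5 = 17·78472+2·665857 = 2665738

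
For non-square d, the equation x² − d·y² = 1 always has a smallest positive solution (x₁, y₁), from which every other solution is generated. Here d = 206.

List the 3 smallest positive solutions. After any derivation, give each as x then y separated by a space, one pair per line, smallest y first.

59535 4148
7088832449 493902360
844067279642895 58808954001052

√206 = [14; 2,1,5,14,5,1,2,28, …], period ℓ=8 (even) → k=7
k=0  a_k=14  p_k/q_k = 14/1
k=1  a_k=2  p_k/q_k = 29/2
k=2  a_k=1  p_k/q_k = 43/3
…
k=4  a_k=14  p_k/q_k = 3459/241
k=5  a_k=5  p_k/q_k = 17539/1222
k=6  a_k=1  p_k/q_k = 20998/1463
k=7  a_k=2  p_k/q_k = 59535/4148
→ (59535, 4148).  Check: 59535²=3544416225, 206·4148²=3544416224, difference 1.
k=2:  x_2 = 59535·59535+206·4148·4148 = 7088832449,  y_2 = 59535·4148+4148·59535 = 493902360
k=3:  x_3 = 59535·7088832449+206·4148·493902360 = 844067279642895,  y_3 = 59535·493902360+4148·7088832449 = 58808954001052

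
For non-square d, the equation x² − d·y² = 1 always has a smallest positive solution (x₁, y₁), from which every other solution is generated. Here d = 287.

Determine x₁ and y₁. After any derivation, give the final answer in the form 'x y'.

[16; 1,15,1,32] for √287; ℓ=4 ⇒ convergent index 3
i=0: a=16 ⇒ p=16, q=1
i=1: a=1 ⇒ p=17, q=1
i=2: a=15 ⇒ p=271, q=16
i=3: a=1 ⇒ p=288, q=17
(x₁, y₁) = (288, 17);  288² − 287·17² = 1 ✓

288 17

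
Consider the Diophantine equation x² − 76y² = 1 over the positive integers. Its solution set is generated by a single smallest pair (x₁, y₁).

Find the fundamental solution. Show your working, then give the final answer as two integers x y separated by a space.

√76 = [8; 1,2,1,1,5,4,5,1,1,2,1,16, …], period ℓ=12 (even) → k=11
k=0  a_k=8  p_k/q_k = 8/1
…
k=3  a_k=1  p_k/q_k = 35/4
k=4  a_k=1  p_k/q_k = 61/7
k=5  a_k=5  p_k/q_k = 340/39
k=6  a_k=4  p_k/q_k = 1421/163
…
k=8  a_k=1  p_k/q_k = 8866/1017
…
k=10  a_k=2  p_k/q_k = 41488/4759
k=11  a_k=1  p_k/q_k = 57799/6630
fundamental: x₁=57799, y₁=6630  (since 3340724401 − 76·43956900 = 1)

57799 6630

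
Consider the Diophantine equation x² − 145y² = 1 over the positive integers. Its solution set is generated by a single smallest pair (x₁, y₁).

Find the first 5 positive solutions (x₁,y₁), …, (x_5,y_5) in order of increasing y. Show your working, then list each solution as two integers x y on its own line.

√145 = [12; 24, …], period ℓ=1 (odd) → k=1
i=0: a=12 ⇒ p=12, q=1
i=1: a=24 ⇒ p=289, q=24
(x₁, y₁) = (289, 24);  289² − 145·24² = 1 ✓
(x_2, y_2) = (289·289 + 145·24·24, 289·24 + 24·289) = (167041, 13872)
(x_3, y_3) = (289·167041 + 145·24·13872, 289·13872 + 24·167041) = (96549409, 8017992)
(x_4, y_4) = (289·96549409 + 145·24·8017992, 289·8017992 + 24·96549409) = (55805391361, 4634385504)
(x_5, y_5) = (289·55805391361 + 145·24·4634385504, 289·4634385504 + 24·55805391361) = (32255419657249, 2678666803320)

289 24
167041 13872
96549409 8017992
55805391361 4634385504
32255419657249 2678666803320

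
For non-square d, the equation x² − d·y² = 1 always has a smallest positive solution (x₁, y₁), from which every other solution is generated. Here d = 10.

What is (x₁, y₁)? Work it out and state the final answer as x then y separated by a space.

√10 = [3; 6, …], period ℓ=1 (odd) → k=1
a_0=3:  p_0=3·1+0=3,  q_0=3·0+1=1
a_1=6:  p_1=6·3+1=19,  q_1=6·1+0=6
→ (19, 6).  Check: 19²=361, 10·6²=360, difference 1.

19 6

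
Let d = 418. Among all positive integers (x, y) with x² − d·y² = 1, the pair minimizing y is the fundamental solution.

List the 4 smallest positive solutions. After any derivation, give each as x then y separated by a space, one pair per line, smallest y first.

33857 1656
2292592897 112134384
155240635393601 7593067676520
10511964382749705217 514156984535740896

d=418: √d = [20; 2,4,20,4,2,40] (ℓ=6, even), read p_5/q_5
step 0: (20, 1)  from 20·(1,0) + (0,1)
…
step 3: (3721, 182)  from 20·(184,9) + (41,2)
step 4: (15068, 737)  from 4·(3721,182) + (184,9)
step 5: (33857, 1656)  from 2·(15068,737) + (3721,182)
fundamental: x₁=33857, y₁=1656  (since 1146296449 − 418·2742336 = 1)
k=2:  x_2 = 33857·33857+418·1656·1656 = 2292592897,  y_2 = 33857·1656+1656·33857 = 112134384
k=3:  x_3 = 33857·2292592897+418·1656·112134384 = 155240635393601,  y_3 = 33857·112134384+1656·2292592897 = 7593067676520
k=4:  x_4 = 33857·155240635393601+418·1656·7593067676520 = 10511964382749705217,  y_4 = 33857·7593067676520+1656·155240635393601 = 514156984535740896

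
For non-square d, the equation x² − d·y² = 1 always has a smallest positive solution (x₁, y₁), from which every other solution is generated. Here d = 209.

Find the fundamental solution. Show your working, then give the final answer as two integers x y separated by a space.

[14; 2,5,3,2,3,5,2,28] for √209; ℓ=8 ⇒ convergent index 7
k=0  a_k=14  p_k/q_k = 14/1
k=1  a_k=2  p_k/q_k = 29/2
k=2  a_k=5  p_k/q_k = 159/11
…
k=6  a_k=5  p_k/q_k = 21266/1471
k=7  a_k=2  p_k/q_k = 46551/3220
→ (46551, 3220).  Check: 46551²=2166995601, 209·3220²=2166995600, difference 1.

46551 3220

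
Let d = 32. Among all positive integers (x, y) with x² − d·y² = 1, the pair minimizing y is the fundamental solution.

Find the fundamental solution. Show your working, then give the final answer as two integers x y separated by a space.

√32 = [5; 1,1,1,10, …], period ℓ=4 (even) → k=3
i=0: a=5 ⇒ p=5, q=1
…
i=2: a=1 ⇒ p=11, q=2
i=3: a=1 ⇒ p=17, q=3
(x₁, y₁) = (17, 3);  17² − 32·3² = 1 ✓

17 3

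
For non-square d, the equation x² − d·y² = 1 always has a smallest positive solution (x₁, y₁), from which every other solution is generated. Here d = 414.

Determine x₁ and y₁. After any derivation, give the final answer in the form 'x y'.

√414 = [20; 2,1,7,2,7,1,2,40, …], period ℓ=8 (even) → k=7
a_0=20:  p_0=20·1+0=20,  q_0=20·0+1=1
a_1=2:  p_1=2·20+1=41,  q_1=2·1+0=2
a_2=1:  p_2=1·41+20=61,  q_2=1·2+1=3
a_3=7:  p_3=7·61+41=468,  q_3=7·3+2=23
a_4=2:  p_4=2·468+61=997,  q_4=2·23+3=49
…
a_6=1:  p_6=1·7447+997=8444,  q_6=1·366+49=415
a_7=2:  p_7=2·8444+7447=24335,  q_7=2·415+366=1196
(x₁, y₁) = (24335, 1196);  24335² − 414·1196² = 1 ✓

24335 1196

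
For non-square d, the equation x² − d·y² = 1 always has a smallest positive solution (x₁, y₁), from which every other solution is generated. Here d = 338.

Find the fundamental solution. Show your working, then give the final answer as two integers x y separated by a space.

d=338: √d = [18; 2,1,1,2,36] (ℓ=5, odd), read p_9/q_9
i=0: a=18 ⇒ p=18, q=1
…
i=2: a=1 ⇒ p=55, q=3
…
i=6: a=2 ⇒ p=17631, q=959
i=7: a=1 ⇒ p=26327, q=1432
i=8: a=1 ⇒ p=43958, q=2391
i=9: a=2 ⇒ p=114243, q=6214
→ (114243, 6214).  Check: 114243²=13051463049, 338·6214²=13051463048, difference 1.

114243 6214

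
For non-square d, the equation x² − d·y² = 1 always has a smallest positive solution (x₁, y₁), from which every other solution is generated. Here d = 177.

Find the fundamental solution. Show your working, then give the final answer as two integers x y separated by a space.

62423 4692

[13; 3,3,2,8,2,3,3,26] for √177; ℓ=8 ⇒ convergent index 7
step 0: (13, 1)  from 13·(1,0) + (0,1)
…
step 6: (18985, 1427)  from 3·(5468,411) + (2581,194)
step 7: (62423, 4692)  from 3·(18985,1427) + (5468,411)
→ (62423, 4692).  Check: 62423²=3896630929, 177·4692²=3896630928, difference 1.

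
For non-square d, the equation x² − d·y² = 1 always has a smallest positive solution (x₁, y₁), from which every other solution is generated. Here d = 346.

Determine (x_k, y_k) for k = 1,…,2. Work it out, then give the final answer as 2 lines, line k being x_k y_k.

17299 930
598510801 32176140

d=346: √d = [18; 1,1,1,1,36] (ℓ=5, odd), read p_9/q_9
k=0  a_k=18  p_k/q_k = 18/1
…
k=2  a_k=1  p_k/q_k = 37/2
…
k=8  a_k=1  p_k/q_k = 10398/559
k=9  a_k=1  p_k/q_k = 17299/930
fundamental: x₁=17299, y₁=930  (since 299255401 − 346·864900 = 1)
k=2:  x_2 = 17299·17299+346·930·930 = 598510801,  y_2 = 17299·930+930·17299 = 32176140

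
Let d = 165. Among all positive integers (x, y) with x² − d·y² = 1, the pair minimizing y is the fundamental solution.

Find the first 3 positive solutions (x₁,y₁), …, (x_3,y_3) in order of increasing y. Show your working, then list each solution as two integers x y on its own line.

1079 84
2328481 181272
5024860919 391184892

√165 → a₀=12, period (1,5,2,5,1,24); ℓ=6 even so k=5
step 0: (12, 1)  from 12·(1,0) + (0,1)
step 1: (13, 1)  from 1·(12,1) + (1,0)
…
step 4: (912, 71)  from 5·(167,13) + (77,6)
step 5: (1079, 84)  from 1·(912,71) + (167,13)
fundamental: x₁=1079, y₁=84  (since 1164241 − 165·7056 = 1)
(x_2, y_2) = (1079·1079 + 165·84·84, 1079·84 + 84·1079) = (2328481, 181272)
(x_3, y_3) = (1079·2328481 + 165·84·181272, 1079·181272 + 84·2328481) = (5024860919, 391184892)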